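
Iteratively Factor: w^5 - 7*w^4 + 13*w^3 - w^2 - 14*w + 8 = (w - 1)*(w^4 - 6*w^3 + 7*w^2 + 6*w - 8) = (w - 1)*(w + 1)*(w^3 - 7*w^2 + 14*w - 8) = (w - 4)*(w - 1)*(w + 1)*(w^2 - 3*w + 2) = (w - 4)*(w - 2)*(w - 1)*(w + 1)*(w - 1)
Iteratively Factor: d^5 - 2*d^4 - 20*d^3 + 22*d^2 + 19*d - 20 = (d + 1)*(d^4 - 3*d^3 - 17*d^2 + 39*d - 20) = (d - 1)*(d + 1)*(d^3 - 2*d^2 - 19*d + 20) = (d - 5)*(d - 1)*(d + 1)*(d^2 + 3*d - 4) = (d - 5)*(d - 1)*(d + 1)*(d + 4)*(d - 1)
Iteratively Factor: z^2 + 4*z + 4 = (z + 2)*(z + 2)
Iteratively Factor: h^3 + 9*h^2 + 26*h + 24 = (h + 4)*(h^2 + 5*h + 6) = (h + 2)*(h + 4)*(h + 3)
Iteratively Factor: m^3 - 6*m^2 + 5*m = (m - 1)*(m^2 - 5*m) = (m - 5)*(m - 1)*(m)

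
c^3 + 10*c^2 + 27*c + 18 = (c + 1)*(c + 3)*(c + 6)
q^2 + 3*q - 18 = (q - 3)*(q + 6)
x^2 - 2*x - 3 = (x - 3)*(x + 1)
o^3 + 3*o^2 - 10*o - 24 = (o - 3)*(o + 2)*(o + 4)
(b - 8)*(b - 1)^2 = b^3 - 10*b^2 + 17*b - 8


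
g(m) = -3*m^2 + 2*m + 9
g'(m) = 2 - 6*m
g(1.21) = 7.03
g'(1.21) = -5.26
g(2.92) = -10.74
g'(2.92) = -15.52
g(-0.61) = 6.66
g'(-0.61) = 5.66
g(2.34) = -2.75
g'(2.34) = -12.04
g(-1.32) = 1.13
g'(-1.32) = 9.92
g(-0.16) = 8.60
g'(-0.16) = 2.96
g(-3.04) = -24.80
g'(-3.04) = 20.24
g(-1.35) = 0.83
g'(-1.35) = 10.10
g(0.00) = 9.00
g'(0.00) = 2.00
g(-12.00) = -447.00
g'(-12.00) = 74.00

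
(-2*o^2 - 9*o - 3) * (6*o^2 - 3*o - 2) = -12*o^4 - 48*o^3 + 13*o^2 + 27*o + 6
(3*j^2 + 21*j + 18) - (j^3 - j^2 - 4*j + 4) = -j^3 + 4*j^2 + 25*j + 14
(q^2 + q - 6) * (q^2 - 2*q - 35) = q^4 - q^3 - 43*q^2 - 23*q + 210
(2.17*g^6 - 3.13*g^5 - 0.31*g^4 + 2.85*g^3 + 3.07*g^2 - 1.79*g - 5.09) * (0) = 0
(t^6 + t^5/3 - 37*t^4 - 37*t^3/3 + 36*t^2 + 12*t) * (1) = t^6 + t^5/3 - 37*t^4 - 37*t^3/3 + 36*t^2 + 12*t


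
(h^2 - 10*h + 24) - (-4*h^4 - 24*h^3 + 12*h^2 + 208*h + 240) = 4*h^4 + 24*h^3 - 11*h^2 - 218*h - 216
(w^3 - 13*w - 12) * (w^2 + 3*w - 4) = w^5 + 3*w^4 - 17*w^3 - 51*w^2 + 16*w + 48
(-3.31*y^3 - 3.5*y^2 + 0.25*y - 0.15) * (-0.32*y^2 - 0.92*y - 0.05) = 1.0592*y^5 + 4.1652*y^4 + 3.3055*y^3 - 0.00699999999999998*y^2 + 0.1255*y + 0.0075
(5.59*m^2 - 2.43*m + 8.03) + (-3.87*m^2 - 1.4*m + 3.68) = 1.72*m^2 - 3.83*m + 11.71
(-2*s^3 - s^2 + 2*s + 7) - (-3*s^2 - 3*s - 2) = -2*s^3 + 2*s^2 + 5*s + 9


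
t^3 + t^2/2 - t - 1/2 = (t - 1)*(t + 1/2)*(t + 1)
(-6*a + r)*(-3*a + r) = 18*a^2 - 9*a*r + r^2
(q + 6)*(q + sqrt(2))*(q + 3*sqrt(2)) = q^3 + 4*sqrt(2)*q^2 + 6*q^2 + 6*q + 24*sqrt(2)*q + 36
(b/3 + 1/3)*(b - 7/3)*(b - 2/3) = b^3/3 - 2*b^2/3 - 13*b/27 + 14/27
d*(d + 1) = d^2 + d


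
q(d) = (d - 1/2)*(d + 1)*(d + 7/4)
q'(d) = (d - 1/2)*(d + 1) + (d - 1/2)*(d + 7/4) + (d + 1)*(d + 7/4)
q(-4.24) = -38.24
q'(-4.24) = 35.23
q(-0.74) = -0.33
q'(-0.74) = -1.31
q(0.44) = -0.19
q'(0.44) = 2.94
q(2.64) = 34.20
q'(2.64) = 33.16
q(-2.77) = -5.90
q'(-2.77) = 10.93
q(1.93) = 15.42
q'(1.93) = 20.23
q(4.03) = 102.63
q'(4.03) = 67.23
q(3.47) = 69.30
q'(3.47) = 52.11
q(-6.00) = -138.12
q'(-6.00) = 81.38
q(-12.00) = -1409.38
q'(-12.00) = 378.38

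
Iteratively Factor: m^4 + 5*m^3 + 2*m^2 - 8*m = (m)*(m^3 + 5*m^2 + 2*m - 8) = m*(m + 2)*(m^2 + 3*m - 4) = m*(m + 2)*(m + 4)*(m - 1)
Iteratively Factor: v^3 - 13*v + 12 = (v + 4)*(v^2 - 4*v + 3) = (v - 3)*(v + 4)*(v - 1)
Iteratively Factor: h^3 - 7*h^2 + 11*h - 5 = (h - 1)*(h^2 - 6*h + 5) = (h - 5)*(h - 1)*(h - 1)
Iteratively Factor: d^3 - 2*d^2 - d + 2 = (d - 2)*(d^2 - 1) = (d - 2)*(d + 1)*(d - 1)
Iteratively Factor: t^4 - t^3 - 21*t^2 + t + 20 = (t - 1)*(t^3 - 21*t - 20) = (t - 1)*(t + 1)*(t^2 - t - 20) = (t - 5)*(t - 1)*(t + 1)*(t + 4)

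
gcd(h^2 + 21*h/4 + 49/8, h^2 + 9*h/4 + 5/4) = 1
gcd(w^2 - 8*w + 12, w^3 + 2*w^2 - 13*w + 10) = w - 2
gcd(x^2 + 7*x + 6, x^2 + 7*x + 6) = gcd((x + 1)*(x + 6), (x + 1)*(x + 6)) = x^2 + 7*x + 6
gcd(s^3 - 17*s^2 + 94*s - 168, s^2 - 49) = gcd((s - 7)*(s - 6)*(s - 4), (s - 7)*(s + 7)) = s - 7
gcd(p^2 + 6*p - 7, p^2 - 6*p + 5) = p - 1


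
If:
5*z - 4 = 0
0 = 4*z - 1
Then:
No Solution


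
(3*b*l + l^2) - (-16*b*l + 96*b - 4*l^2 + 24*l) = 19*b*l - 96*b + 5*l^2 - 24*l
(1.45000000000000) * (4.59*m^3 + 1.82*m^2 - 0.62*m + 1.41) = 6.6555*m^3 + 2.639*m^2 - 0.899*m + 2.0445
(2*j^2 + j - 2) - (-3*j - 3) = 2*j^2 + 4*j + 1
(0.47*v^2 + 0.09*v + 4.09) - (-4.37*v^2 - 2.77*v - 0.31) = 4.84*v^2 + 2.86*v + 4.4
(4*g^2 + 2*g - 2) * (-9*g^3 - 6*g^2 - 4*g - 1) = -36*g^5 - 42*g^4 - 10*g^3 + 6*g + 2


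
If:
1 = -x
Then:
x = -1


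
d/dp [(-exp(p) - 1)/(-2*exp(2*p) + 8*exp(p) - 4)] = (-(exp(p) - 2)*(exp(p) + 1) + exp(2*p)/2 - 2*exp(p) + 1)*exp(p)/(exp(2*p) - 4*exp(p) + 2)^2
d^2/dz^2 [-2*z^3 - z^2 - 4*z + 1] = -12*z - 2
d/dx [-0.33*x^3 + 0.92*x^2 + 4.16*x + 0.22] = -0.99*x^2 + 1.84*x + 4.16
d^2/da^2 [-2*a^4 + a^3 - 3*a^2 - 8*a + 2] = -24*a^2 + 6*a - 6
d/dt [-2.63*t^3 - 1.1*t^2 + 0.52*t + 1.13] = -7.89*t^2 - 2.2*t + 0.52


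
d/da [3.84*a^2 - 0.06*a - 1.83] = 7.68*a - 0.06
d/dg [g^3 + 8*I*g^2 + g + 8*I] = 3*g^2 + 16*I*g + 1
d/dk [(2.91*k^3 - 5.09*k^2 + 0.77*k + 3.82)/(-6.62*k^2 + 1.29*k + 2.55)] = (-19.2642*k^4 + 7.5078*k^3 + 20.7928*k^2 + 24.6178*k - 2.9643)/(43.8244*k^4 - 17.0796*k^3 - 32.0979*k^2 + 6.579*k + 6.5025)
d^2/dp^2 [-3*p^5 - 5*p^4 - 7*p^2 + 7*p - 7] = -60*p^3 - 60*p^2 - 14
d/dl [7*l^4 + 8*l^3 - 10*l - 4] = 28*l^3 + 24*l^2 - 10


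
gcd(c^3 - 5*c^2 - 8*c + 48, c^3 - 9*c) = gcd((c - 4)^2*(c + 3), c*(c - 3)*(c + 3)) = c + 3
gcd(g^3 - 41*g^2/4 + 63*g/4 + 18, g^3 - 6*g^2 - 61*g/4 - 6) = g - 8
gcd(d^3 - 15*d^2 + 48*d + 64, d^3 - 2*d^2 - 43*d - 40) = d^2 - 7*d - 8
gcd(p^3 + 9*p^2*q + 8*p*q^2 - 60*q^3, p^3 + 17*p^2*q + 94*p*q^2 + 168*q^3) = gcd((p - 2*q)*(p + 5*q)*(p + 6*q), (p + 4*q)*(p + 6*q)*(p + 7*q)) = p + 6*q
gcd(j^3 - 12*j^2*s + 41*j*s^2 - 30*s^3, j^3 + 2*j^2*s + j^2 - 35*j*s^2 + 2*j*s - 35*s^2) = -j + 5*s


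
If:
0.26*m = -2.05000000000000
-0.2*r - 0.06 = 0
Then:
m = -7.88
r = -0.30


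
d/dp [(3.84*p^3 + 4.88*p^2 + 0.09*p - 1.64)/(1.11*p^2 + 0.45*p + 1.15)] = (4.2624*p^4 + 3.456*p^3 + 15.3441*p^2 + 14.8648*p + 0.8415)/(1.2321*p^4 + 0.999*p^3 + 2.7555*p^2 + 1.035*p + 1.3225)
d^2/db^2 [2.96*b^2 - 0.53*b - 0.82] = 5.92000000000000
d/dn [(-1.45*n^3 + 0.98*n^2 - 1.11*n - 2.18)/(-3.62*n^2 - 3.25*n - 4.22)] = (5.249*n^4 + 9.425*n^3 + 11.1538*n^2 - 24.0544*n - 2.4008)/(13.1044*n^4 + 23.53*n^3 + 41.1153*n^2 + 27.43*n + 17.8084)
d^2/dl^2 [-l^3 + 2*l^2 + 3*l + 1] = 4 - 6*l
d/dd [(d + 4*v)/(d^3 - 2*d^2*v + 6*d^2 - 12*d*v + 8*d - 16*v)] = (d^3 - 2*d^2*v + 6*d^2 - 12*d*v + 8*d - 16*v - (d + 4*v)*(3*d^2 - 4*d*v + 12*d - 12*v + 8))/(d^3 - 2*d^2*v + 6*d^2 - 12*d*v + 8*d - 16*v)^2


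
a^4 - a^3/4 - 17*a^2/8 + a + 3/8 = (a - 1)^2*(a + 1/4)*(a + 3/2)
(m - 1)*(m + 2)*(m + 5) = m^3 + 6*m^2 + 3*m - 10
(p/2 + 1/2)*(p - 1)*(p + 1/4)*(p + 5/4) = p^4/2 + 3*p^3/4 - 11*p^2/32 - 3*p/4 - 5/32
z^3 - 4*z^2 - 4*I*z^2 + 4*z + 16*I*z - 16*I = (z - 2)^2*(z - 4*I)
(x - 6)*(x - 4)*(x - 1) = x^3 - 11*x^2 + 34*x - 24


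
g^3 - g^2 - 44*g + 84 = (g - 6)*(g - 2)*(g + 7)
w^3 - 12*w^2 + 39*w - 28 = (w - 7)*(w - 4)*(w - 1)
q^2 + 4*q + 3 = (q + 1)*(q + 3)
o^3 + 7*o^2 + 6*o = o*(o + 1)*(o + 6)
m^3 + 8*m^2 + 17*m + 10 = (m + 1)*(m + 2)*(m + 5)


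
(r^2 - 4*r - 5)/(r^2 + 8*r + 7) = (r - 5)/(r + 7)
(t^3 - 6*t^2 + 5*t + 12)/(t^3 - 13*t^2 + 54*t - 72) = (t + 1)/(t - 6)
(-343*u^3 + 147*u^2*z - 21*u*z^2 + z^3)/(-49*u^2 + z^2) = (49*u^2 - 14*u*z + z^2)/(7*u + z)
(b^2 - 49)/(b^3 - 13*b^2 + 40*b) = (b^2 - 49)/(b*(b^2 - 13*b + 40))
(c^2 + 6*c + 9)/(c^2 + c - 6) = (c + 3)/(c - 2)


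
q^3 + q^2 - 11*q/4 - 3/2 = (q - 3/2)*(q + 1/2)*(q + 2)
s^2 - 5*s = s*(s - 5)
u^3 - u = u*(u - 1)*(u + 1)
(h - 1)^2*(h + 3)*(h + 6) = h^4 + 7*h^3 + h^2 - 27*h + 18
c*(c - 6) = c^2 - 6*c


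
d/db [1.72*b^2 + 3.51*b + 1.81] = 3.44*b + 3.51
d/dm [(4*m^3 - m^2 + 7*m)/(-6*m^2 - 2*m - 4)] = (-6*m^4 - 4*m^3 - m^2 + 2*m - 7)/(9*m^4 + 6*m^3 + 13*m^2 + 4*m + 4)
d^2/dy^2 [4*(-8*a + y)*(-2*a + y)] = 8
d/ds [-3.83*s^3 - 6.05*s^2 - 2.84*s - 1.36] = -11.49*s^2 - 12.1*s - 2.84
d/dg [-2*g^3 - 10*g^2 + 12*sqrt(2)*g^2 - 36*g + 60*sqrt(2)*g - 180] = -6*g^2 - 20*g + 24*sqrt(2)*g - 36 + 60*sqrt(2)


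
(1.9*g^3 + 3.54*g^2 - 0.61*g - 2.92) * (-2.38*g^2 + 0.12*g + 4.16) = -4.522*g^5 - 8.1972*g^4 + 9.7806*g^3 + 21.6028*g^2 - 2.888*g - 12.1472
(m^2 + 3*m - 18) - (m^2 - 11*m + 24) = 14*m - 42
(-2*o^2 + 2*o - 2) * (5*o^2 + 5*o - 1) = -10*o^4 + 2*o^2 - 12*o + 2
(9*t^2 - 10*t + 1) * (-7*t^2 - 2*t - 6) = -63*t^4 + 52*t^3 - 41*t^2 + 58*t - 6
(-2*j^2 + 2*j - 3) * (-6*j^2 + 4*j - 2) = 12*j^4 - 20*j^3 + 30*j^2 - 16*j + 6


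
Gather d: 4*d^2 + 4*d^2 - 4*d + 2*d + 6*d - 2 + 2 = 8*d^2 + 4*d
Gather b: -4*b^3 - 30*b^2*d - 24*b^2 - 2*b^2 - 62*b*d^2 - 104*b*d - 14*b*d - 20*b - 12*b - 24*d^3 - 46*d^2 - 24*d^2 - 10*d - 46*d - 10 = -4*b^3 + b^2*(-30*d - 26) + b*(-62*d^2 - 118*d - 32) - 24*d^3 - 70*d^2 - 56*d - 10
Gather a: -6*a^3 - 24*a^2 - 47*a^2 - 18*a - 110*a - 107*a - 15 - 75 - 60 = -6*a^3 - 71*a^2 - 235*a - 150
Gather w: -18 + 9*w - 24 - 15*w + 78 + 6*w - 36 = 0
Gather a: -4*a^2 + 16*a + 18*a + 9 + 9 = -4*a^2 + 34*a + 18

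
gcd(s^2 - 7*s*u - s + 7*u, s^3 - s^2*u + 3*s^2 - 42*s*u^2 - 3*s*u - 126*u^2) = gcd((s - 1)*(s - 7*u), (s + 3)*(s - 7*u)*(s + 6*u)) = s - 7*u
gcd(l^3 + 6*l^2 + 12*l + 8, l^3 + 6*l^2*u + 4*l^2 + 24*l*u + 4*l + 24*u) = l^2 + 4*l + 4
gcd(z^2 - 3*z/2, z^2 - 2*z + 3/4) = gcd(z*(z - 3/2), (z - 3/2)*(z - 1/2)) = z - 3/2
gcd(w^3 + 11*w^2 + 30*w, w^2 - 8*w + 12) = 1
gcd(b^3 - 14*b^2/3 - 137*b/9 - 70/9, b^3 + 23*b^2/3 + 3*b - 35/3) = b + 5/3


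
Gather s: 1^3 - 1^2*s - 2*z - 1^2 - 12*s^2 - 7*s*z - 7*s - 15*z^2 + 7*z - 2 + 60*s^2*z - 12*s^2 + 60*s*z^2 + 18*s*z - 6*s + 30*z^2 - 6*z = s^2*(60*z - 24) + s*(60*z^2 + 11*z - 14) + 15*z^2 - z - 2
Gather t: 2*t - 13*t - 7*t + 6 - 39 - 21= -18*t - 54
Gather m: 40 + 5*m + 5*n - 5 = 5*m + 5*n + 35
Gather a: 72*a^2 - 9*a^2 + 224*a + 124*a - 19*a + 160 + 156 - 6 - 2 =63*a^2 + 329*a + 308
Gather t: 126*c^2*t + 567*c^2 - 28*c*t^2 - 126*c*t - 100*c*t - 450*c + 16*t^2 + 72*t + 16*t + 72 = 567*c^2 - 450*c + t^2*(16 - 28*c) + t*(126*c^2 - 226*c + 88) + 72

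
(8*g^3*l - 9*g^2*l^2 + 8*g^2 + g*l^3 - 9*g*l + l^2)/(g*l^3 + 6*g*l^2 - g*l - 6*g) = (8*g^3*l - 9*g^2*l^2 + 8*g^2 + g*l^3 - 9*g*l + l^2)/(g*(l^3 + 6*l^2 - l - 6))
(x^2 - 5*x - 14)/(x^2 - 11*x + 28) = (x + 2)/(x - 4)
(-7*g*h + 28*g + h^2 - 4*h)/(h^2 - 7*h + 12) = (-7*g + h)/(h - 3)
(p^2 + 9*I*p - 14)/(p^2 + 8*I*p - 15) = (p^2 + 9*I*p - 14)/(p^2 + 8*I*p - 15)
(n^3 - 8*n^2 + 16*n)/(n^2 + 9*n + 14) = n*(n^2 - 8*n + 16)/(n^2 + 9*n + 14)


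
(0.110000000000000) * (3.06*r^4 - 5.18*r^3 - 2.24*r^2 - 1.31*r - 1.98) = 0.3366*r^4 - 0.5698*r^3 - 0.2464*r^2 - 0.1441*r - 0.2178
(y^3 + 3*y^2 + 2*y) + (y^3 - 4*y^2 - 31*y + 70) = 2*y^3 - y^2 - 29*y + 70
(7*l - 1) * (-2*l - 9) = -14*l^2 - 61*l + 9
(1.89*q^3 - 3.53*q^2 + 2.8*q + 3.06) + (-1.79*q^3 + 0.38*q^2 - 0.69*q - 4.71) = 0.0999999999999999*q^3 - 3.15*q^2 + 2.11*q - 1.65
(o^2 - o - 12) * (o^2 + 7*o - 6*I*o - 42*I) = o^4 + 6*o^3 - 6*I*o^3 - 19*o^2 - 36*I*o^2 - 84*o + 114*I*o + 504*I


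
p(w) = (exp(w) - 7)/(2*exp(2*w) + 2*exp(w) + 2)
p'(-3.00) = 0.20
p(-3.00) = -3.30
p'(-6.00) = 0.01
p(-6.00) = -3.49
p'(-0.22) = 1.25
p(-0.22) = -1.27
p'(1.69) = 0.12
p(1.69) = -0.02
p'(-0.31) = 1.26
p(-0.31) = -1.38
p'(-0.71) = 1.20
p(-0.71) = -1.88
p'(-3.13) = 0.17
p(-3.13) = -3.33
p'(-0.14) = 1.22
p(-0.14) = -1.17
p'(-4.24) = 0.06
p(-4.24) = -3.44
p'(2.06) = 0.04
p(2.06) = 0.01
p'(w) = (exp(w) - 7)*(-4*exp(2*w) - 2*exp(w))/(2*exp(2*w) + 2*exp(w) + 2)^2 + exp(w)/(2*exp(2*w) + 2*exp(w) + 2) = (-(exp(w) - 7)*(2*exp(w) + 1) + exp(2*w) + exp(w) + 1)*exp(w)/(2*(exp(2*w) + exp(w) + 1)^2)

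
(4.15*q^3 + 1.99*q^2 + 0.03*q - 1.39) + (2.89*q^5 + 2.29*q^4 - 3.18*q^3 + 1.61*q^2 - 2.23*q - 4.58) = 2.89*q^5 + 2.29*q^4 + 0.97*q^3 + 3.6*q^2 - 2.2*q - 5.97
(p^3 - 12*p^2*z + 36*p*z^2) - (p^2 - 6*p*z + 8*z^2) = p^3 - 12*p^2*z - p^2 + 36*p*z^2 + 6*p*z - 8*z^2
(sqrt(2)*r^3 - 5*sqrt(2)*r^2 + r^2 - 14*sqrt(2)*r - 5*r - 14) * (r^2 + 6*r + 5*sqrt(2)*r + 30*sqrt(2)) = sqrt(2)*r^5 + sqrt(2)*r^4 + 11*r^4 - 39*sqrt(2)*r^3 + 11*r^3 - 484*r^2 - 79*sqrt(2)*r^2 - 924*r - 220*sqrt(2)*r - 420*sqrt(2)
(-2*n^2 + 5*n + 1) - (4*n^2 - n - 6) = -6*n^2 + 6*n + 7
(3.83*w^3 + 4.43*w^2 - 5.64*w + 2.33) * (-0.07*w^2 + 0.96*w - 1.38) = -0.2681*w^5 + 3.3667*w^4 - 0.6378*w^3 - 11.6909*w^2 + 10.02*w - 3.2154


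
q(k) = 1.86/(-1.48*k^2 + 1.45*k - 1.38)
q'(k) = 1.86*(2.96*k - 1.45)/(-1.48*k^2 + 1.45*k - 1.38)^2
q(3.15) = -0.16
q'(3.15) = 0.11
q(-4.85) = -0.04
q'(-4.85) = -0.02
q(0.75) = -1.65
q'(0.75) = 1.13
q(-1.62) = -0.24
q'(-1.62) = -0.20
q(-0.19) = -1.09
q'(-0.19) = -1.28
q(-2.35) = -0.14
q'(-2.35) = -0.09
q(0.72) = -1.69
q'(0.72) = 1.04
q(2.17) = -0.36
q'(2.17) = 0.34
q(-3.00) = -0.10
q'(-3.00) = -0.05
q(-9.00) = -0.01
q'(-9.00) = -0.00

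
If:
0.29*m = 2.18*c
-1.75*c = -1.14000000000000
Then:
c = 0.65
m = 4.90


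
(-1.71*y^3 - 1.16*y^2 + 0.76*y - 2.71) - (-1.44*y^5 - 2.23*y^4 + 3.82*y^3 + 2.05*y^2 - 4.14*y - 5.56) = 1.44*y^5 + 2.23*y^4 - 5.53*y^3 - 3.21*y^2 + 4.9*y + 2.85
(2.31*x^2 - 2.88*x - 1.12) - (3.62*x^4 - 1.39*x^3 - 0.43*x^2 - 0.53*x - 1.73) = -3.62*x^4 + 1.39*x^3 + 2.74*x^2 - 2.35*x + 0.61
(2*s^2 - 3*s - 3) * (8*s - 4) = 16*s^3 - 32*s^2 - 12*s + 12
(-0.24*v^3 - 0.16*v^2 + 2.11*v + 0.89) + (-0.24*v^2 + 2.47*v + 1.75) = -0.24*v^3 - 0.4*v^2 + 4.58*v + 2.64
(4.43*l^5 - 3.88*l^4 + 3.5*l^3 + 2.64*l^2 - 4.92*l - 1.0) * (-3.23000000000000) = -14.3089*l^5 + 12.5324*l^4 - 11.305*l^3 - 8.5272*l^2 + 15.8916*l + 3.23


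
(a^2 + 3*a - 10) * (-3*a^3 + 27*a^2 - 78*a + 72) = -3*a^5 + 18*a^4 + 33*a^3 - 432*a^2 + 996*a - 720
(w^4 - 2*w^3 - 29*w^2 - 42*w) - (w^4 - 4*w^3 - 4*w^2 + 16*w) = 2*w^3 - 25*w^2 - 58*w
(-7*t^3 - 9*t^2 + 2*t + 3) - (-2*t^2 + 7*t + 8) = -7*t^3 - 7*t^2 - 5*t - 5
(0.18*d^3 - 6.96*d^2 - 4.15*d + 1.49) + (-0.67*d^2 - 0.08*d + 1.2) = 0.18*d^3 - 7.63*d^2 - 4.23*d + 2.69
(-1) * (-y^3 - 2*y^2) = y^3 + 2*y^2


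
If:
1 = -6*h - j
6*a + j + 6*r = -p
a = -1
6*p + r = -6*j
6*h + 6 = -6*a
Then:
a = -1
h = 0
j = -1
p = 29/35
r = 36/35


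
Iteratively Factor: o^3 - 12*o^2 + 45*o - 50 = (o - 5)*(o^2 - 7*o + 10) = (o - 5)^2*(o - 2)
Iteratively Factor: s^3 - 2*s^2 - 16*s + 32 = (s - 2)*(s^2 - 16) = (s - 2)*(s + 4)*(s - 4)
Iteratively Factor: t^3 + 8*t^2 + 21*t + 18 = (t + 3)*(t^2 + 5*t + 6) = (t + 2)*(t + 3)*(t + 3)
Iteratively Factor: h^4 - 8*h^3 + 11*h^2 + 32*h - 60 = (h - 5)*(h^3 - 3*h^2 - 4*h + 12) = (h - 5)*(h - 3)*(h^2 - 4) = (h - 5)*(h - 3)*(h + 2)*(h - 2)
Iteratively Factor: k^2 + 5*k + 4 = (k + 1)*(k + 4)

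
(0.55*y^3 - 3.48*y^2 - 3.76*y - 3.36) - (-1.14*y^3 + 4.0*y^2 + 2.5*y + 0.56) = 1.69*y^3 - 7.48*y^2 - 6.26*y - 3.92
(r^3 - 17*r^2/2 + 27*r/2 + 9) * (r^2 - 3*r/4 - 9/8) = r^5 - 37*r^4/4 + 75*r^3/4 + 135*r^2/16 - 351*r/16 - 81/8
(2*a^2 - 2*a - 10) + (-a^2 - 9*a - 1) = a^2 - 11*a - 11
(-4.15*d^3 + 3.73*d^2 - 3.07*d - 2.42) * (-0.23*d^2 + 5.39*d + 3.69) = 0.9545*d^5 - 23.2264*d^4 + 5.4973*d^3 - 2.227*d^2 - 24.3721*d - 8.9298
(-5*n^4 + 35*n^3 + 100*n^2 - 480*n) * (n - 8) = -5*n^5 + 75*n^4 - 180*n^3 - 1280*n^2 + 3840*n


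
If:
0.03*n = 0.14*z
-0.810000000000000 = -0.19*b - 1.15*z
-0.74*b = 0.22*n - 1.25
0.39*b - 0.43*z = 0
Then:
No Solution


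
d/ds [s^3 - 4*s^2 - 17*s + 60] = 3*s^2 - 8*s - 17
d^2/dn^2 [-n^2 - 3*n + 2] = -2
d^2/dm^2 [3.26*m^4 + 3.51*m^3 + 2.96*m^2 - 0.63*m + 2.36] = 39.12*m^2 + 21.06*m + 5.92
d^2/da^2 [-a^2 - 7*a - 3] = -2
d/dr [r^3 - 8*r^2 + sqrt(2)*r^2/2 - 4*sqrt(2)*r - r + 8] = 3*r^2 - 16*r + sqrt(2)*r - 4*sqrt(2) - 1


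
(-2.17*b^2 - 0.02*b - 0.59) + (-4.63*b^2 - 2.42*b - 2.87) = -6.8*b^2 - 2.44*b - 3.46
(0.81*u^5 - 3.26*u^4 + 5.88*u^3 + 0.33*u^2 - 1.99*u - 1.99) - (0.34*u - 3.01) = 0.81*u^5 - 3.26*u^4 + 5.88*u^3 + 0.33*u^2 - 2.33*u + 1.02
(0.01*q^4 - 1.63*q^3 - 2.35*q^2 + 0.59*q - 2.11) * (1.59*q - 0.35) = 0.0159*q^5 - 2.5952*q^4 - 3.166*q^3 + 1.7606*q^2 - 3.5614*q + 0.7385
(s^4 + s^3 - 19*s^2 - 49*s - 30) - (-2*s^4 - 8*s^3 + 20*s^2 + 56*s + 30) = 3*s^4 + 9*s^3 - 39*s^2 - 105*s - 60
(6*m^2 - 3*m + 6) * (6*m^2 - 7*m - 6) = 36*m^4 - 60*m^3 + 21*m^2 - 24*m - 36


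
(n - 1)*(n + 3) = n^2 + 2*n - 3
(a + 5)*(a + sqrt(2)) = a^2 + sqrt(2)*a + 5*a + 5*sqrt(2)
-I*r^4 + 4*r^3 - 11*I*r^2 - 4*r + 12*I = (r + 1)*(r - 2*I)*(r + 6*I)*(-I*r + I)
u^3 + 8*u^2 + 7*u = u*(u + 1)*(u + 7)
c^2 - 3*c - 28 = (c - 7)*(c + 4)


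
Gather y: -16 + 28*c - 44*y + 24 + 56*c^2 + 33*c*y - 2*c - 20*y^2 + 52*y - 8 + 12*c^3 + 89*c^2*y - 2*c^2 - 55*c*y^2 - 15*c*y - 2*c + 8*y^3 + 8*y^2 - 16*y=12*c^3 + 54*c^2 + 24*c + 8*y^3 + y^2*(-55*c - 12) + y*(89*c^2 + 18*c - 8)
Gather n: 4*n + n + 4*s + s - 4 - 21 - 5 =5*n + 5*s - 30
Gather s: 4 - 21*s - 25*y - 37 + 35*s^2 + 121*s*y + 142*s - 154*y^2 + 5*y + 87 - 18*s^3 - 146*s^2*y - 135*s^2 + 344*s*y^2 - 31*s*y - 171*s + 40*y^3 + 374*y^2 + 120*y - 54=-18*s^3 + s^2*(-146*y - 100) + s*(344*y^2 + 90*y - 50) + 40*y^3 + 220*y^2 + 100*y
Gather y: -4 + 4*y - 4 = 4*y - 8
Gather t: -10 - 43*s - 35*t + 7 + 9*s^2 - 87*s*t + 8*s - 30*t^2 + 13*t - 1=9*s^2 - 35*s - 30*t^2 + t*(-87*s - 22) - 4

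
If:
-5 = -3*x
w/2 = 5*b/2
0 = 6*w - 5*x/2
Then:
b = 5/36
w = 25/36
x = 5/3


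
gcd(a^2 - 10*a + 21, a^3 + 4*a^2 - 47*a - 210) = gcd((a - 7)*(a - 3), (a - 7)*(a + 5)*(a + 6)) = a - 7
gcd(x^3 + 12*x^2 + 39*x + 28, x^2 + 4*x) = x + 4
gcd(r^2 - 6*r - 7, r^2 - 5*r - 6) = r + 1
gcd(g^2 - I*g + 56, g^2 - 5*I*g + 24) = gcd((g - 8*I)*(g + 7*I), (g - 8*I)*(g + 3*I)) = g - 8*I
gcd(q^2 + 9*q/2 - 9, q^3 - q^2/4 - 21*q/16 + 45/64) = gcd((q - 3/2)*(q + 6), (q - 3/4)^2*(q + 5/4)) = 1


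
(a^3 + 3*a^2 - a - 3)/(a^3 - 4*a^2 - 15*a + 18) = (a + 1)/(a - 6)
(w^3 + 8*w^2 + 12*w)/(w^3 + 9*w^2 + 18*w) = (w + 2)/(w + 3)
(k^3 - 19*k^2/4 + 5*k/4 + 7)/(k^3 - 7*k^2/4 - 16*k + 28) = (k + 1)/(k + 4)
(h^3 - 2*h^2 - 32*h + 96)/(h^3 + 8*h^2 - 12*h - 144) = (h - 4)/(h + 6)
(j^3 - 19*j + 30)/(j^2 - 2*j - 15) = (-j^3 + 19*j - 30)/(-j^2 + 2*j + 15)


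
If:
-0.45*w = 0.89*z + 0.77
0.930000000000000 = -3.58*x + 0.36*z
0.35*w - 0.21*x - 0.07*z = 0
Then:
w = -0.34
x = -0.33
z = -0.69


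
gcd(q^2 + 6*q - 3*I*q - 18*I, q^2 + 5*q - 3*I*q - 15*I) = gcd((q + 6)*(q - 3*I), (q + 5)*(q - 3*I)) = q - 3*I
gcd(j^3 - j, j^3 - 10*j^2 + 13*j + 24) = j + 1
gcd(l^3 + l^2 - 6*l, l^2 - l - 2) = l - 2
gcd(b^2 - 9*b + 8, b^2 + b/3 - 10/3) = 1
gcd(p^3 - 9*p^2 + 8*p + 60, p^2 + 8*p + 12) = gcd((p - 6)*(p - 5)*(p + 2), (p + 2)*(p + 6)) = p + 2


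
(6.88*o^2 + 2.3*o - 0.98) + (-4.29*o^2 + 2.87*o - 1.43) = 2.59*o^2 + 5.17*o - 2.41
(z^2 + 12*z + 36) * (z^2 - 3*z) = z^4 + 9*z^3 - 108*z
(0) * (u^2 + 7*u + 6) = 0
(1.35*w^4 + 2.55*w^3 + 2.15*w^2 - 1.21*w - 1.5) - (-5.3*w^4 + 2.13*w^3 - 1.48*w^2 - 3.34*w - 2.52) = 6.65*w^4 + 0.42*w^3 + 3.63*w^2 + 2.13*w + 1.02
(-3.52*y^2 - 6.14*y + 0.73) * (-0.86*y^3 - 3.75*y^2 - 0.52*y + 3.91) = 3.0272*y^5 + 18.4804*y^4 + 24.2276*y^3 - 13.3079*y^2 - 24.387*y + 2.8543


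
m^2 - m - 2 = (m - 2)*(m + 1)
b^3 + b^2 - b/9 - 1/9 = (b - 1/3)*(b + 1/3)*(b + 1)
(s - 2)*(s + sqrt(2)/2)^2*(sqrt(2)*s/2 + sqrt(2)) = sqrt(2)*s^4/2 + s^3 - 7*sqrt(2)*s^2/4 - 4*s - sqrt(2)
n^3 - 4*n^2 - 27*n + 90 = (n - 6)*(n - 3)*(n + 5)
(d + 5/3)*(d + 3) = d^2 + 14*d/3 + 5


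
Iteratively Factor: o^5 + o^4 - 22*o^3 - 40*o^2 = (o)*(o^4 + o^3 - 22*o^2 - 40*o) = o*(o + 4)*(o^3 - 3*o^2 - 10*o) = o*(o + 2)*(o + 4)*(o^2 - 5*o) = o*(o - 5)*(o + 2)*(o + 4)*(o)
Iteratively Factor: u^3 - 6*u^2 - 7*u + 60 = (u - 4)*(u^2 - 2*u - 15) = (u - 5)*(u - 4)*(u + 3)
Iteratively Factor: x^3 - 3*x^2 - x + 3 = (x - 3)*(x^2 - 1) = (x - 3)*(x - 1)*(x + 1)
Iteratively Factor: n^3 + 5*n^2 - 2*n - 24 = (n + 3)*(n^2 + 2*n - 8) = (n - 2)*(n + 3)*(n + 4)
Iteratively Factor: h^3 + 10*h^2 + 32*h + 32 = (h + 2)*(h^2 + 8*h + 16) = (h + 2)*(h + 4)*(h + 4)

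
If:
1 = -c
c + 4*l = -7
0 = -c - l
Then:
No Solution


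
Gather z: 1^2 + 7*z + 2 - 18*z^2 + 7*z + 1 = -18*z^2 + 14*z + 4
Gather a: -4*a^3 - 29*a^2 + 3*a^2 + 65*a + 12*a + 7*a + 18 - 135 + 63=-4*a^3 - 26*a^2 + 84*a - 54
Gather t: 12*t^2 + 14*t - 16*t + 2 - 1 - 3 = 12*t^2 - 2*t - 2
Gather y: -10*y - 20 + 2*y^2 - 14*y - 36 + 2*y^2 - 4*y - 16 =4*y^2 - 28*y - 72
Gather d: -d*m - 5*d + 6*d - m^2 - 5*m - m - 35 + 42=d*(1 - m) - m^2 - 6*m + 7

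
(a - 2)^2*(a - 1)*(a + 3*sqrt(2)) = a^4 - 5*a^3 + 3*sqrt(2)*a^3 - 15*sqrt(2)*a^2 + 8*a^2 - 4*a + 24*sqrt(2)*a - 12*sqrt(2)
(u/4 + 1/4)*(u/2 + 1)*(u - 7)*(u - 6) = u^4/8 - 5*u^3/4 + 5*u^2/8 + 25*u/2 + 21/2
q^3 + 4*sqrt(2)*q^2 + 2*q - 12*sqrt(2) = (q - sqrt(2))*(q + 2*sqrt(2))*(q + 3*sqrt(2))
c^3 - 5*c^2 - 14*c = c*(c - 7)*(c + 2)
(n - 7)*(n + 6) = n^2 - n - 42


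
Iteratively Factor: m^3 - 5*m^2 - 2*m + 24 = (m - 4)*(m^2 - m - 6) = (m - 4)*(m + 2)*(m - 3)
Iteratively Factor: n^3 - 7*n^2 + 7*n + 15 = (n + 1)*(n^2 - 8*n + 15) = (n - 5)*(n + 1)*(n - 3)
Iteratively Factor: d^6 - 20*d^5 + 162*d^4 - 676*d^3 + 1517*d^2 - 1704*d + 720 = (d - 4)*(d^5 - 16*d^4 + 98*d^3 - 284*d^2 + 381*d - 180) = (d - 4)*(d - 1)*(d^4 - 15*d^3 + 83*d^2 - 201*d + 180) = (d - 4)^2*(d - 1)*(d^3 - 11*d^2 + 39*d - 45) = (d - 5)*(d - 4)^2*(d - 1)*(d^2 - 6*d + 9) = (d - 5)*(d - 4)^2*(d - 3)*(d - 1)*(d - 3)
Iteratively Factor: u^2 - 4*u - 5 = (u - 5)*(u + 1)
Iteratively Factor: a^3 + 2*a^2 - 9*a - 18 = (a + 3)*(a^2 - a - 6) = (a - 3)*(a + 3)*(a + 2)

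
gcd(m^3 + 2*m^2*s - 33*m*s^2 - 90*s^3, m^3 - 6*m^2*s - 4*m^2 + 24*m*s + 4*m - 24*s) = -m + 6*s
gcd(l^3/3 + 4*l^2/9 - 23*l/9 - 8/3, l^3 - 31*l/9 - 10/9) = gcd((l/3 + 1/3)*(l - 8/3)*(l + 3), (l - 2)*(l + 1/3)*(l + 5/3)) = 1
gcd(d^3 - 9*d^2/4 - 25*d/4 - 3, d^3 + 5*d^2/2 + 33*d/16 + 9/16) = d^2 + 7*d/4 + 3/4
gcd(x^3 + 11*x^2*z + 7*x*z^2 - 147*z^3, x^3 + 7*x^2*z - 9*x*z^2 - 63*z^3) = x^2 + 4*x*z - 21*z^2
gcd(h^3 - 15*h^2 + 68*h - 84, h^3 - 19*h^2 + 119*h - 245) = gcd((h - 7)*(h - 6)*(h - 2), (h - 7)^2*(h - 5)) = h - 7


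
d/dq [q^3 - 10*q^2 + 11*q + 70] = 3*q^2 - 20*q + 11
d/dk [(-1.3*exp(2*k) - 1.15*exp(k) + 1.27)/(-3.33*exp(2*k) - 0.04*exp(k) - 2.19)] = (-3.7775*exp(2*k) + 14.1522*exp(k) + 2.5693)*exp(k)/(11.0889*exp(4*k) + 0.2664*exp(3*k) + 14.587*exp(2*k) + 0.1752*exp(k) + 4.7961)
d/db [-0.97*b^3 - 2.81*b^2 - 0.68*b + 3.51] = -2.91*b^2 - 5.62*b - 0.68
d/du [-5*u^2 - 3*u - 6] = -10*u - 3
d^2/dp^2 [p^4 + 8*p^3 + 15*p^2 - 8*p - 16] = 12*p^2 + 48*p + 30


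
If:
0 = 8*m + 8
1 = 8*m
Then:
No Solution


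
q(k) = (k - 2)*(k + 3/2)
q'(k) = 2*k - 1/2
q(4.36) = 13.83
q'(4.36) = 8.22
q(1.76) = -0.78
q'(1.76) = 3.02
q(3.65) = 8.50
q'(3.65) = 6.80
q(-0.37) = -2.68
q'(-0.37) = -1.24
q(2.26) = 0.98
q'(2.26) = 4.02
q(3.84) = 9.83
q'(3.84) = 7.18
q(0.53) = -2.98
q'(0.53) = 0.56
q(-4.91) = 23.56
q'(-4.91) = -10.32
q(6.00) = 30.00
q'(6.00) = 11.50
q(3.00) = 4.50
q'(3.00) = 5.50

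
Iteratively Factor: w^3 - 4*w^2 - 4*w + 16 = (w + 2)*(w^2 - 6*w + 8) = (w - 4)*(w + 2)*(w - 2)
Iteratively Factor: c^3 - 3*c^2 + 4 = (c - 2)*(c^2 - c - 2) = (c - 2)*(c + 1)*(c - 2)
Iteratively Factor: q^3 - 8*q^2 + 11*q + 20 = (q - 4)*(q^2 - 4*q - 5) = (q - 5)*(q - 4)*(q + 1)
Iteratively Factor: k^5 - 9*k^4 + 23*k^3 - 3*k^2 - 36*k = (k)*(k^4 - 9*k^3 + 23*k^2 - 3*k - 36) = k*(k - 3)*(k^3 - 6*k^2 + 5*k + 12) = k*(k - 3)^2*(k^2 - 3*k - 4) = k*(k - 3)^2*(k + 1)*(k - 4)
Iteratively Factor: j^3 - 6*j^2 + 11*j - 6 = (j - 3)*(j^2 - 3*j + 2) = (j - 3)*(j - 1)*(j - 2)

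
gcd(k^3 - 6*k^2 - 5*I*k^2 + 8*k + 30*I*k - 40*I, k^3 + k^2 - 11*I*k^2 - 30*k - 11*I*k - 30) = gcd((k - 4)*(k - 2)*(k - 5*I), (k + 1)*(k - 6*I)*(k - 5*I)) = k - 5*I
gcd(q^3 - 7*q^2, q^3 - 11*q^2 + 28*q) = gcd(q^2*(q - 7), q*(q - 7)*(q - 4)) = q^2 - 7*q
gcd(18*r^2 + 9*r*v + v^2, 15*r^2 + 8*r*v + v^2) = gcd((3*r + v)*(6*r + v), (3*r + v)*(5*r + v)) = 3*r + v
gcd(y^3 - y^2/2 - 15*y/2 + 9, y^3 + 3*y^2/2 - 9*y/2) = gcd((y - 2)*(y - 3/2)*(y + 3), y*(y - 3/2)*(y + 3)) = y^2 + 3*y/2 - 9/2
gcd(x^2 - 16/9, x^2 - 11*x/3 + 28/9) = x - 4/3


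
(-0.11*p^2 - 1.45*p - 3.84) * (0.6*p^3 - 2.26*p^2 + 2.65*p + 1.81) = -0.066*p^5 - 0.6214*p^4 + 0.6815*p^3 + 4.6368*p^2 - 12.8005*p - 6.9504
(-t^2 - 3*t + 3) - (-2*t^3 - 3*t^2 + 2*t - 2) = 2*t^3 + 2*t^2 - 5*t + 5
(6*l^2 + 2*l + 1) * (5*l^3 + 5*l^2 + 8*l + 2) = 30*l^5 + 40*l^4 + 63*l^3 + 33*l^2 + 12*l + 2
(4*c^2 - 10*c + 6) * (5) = 20*c^2 - 50*c + 30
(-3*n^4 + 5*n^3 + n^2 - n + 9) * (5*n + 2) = -15*n^5 + 19*n^4 + 15*n^3 - 3*n^2 + 43*n + 18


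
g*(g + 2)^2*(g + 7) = g^4 + 11*g^3 + 32*g^2 + 28*g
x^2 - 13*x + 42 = (x - 7)*(x - 6)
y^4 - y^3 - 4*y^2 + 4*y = y*(y - 2)*(y - 1)*(y + 2)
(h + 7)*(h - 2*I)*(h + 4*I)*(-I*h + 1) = -I*h^4 + 3*h^3 - 7*I*h^3 + 21*h^2 - 6*I*h^2 + 8*h - 42*I*h + 56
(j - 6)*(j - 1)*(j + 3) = j^3 - 4*j^2 - 15*j + 18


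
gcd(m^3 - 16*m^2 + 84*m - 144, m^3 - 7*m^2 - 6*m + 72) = m^2 - 10*m + 24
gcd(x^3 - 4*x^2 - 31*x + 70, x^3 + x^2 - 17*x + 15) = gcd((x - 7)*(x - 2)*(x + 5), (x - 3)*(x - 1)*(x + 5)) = x + 5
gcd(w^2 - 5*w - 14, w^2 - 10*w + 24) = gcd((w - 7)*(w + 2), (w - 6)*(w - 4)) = 1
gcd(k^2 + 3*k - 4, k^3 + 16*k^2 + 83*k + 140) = k + 4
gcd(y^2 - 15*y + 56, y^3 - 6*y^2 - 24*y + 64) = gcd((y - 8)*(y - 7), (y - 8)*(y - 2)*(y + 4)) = y - 8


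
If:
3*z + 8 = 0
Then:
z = -8/3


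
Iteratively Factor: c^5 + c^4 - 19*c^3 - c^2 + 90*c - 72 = (c + 3)*(c^4 - 2*c^3 - 13*c^2 + 38*c - 24) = (c + 3)*(c + 4)*(c^3 - 6*c^2 + 11*c - 6) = (c - 3)*(c + 3)*(c + 4)*(c^2 - 3*c + 2) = (c - 3)*(c - 2)*(c + 3)*(c + 4)*(c - 1)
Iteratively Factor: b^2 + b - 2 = (b - 1)*(b + 2)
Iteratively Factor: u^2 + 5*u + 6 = (u + 3)*(u + 2)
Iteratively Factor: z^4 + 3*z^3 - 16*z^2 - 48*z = (z - 4)*(z^3 + 7*z^2 + 12*z) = z*(z - 4)*(z^2 + 7*z + 12) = z*(z - 4)*(z + 3)*(z + 4)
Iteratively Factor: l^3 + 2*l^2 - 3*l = (l - 1)*(l^2 + 3*l) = l*(l - 1)*(l + 3)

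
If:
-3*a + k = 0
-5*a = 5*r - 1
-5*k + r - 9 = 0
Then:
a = -11/20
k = -33/20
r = 3/4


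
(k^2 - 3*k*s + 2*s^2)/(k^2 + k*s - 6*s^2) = (k - s)/(k + 3*s)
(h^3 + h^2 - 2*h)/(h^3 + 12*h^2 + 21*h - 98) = h*(h^2 + h - 2)/(h^3 + 12*h^2 + 21*h - 98)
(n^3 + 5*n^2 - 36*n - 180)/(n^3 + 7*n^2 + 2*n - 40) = (n^2 - 36)/(n^2 + 2*n - 8)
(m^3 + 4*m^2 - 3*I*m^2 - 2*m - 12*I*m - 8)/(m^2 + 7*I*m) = (m^3 + m^2*(4 - 3*I) - 2*m*(1 + 6*I) - 8)/(m*(m + 7*I))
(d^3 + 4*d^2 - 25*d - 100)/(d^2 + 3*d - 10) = (d^2 - d - 20)/(d - 2)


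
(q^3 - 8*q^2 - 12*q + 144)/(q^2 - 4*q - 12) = (q^2 - 2*q - 24)/(q + 2)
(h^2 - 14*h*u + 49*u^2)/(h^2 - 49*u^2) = (h - 7*u)/(h + 7*u)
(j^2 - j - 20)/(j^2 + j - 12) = (j - 5)/(j - 3)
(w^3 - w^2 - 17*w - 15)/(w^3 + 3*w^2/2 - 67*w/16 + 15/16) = 16*(w^2 - 4*w - 5)/(16*w^2 - 24*w + 5)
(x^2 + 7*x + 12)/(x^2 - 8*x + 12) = (x^2 + 7*x + 12)/(x^2 - 8*x + 12)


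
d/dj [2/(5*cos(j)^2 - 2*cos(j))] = 4*(-sin(j)/cos(j)^2 + 5*tan(j))/(5*cos(j) - 2)^2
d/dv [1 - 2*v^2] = -4*v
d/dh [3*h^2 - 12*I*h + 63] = 6*h - 12*I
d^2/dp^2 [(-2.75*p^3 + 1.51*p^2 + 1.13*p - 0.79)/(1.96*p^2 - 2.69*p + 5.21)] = (-1.4210854715202e-14*p^5 + 40.9699139999999*p^3 + 120.51957*p^2 - 492.121122*p + 118.350146)/(7.529536*p^6 - 31.001712*p^5 + 102.592476*p^4 - 184.280333*p^3 + 272.707551*p^2 - 219.052887*p + 141.420761)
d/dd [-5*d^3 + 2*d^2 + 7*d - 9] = -15*d^2 + 4*d + 7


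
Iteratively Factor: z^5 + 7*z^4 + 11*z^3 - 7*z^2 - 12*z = (z + 1)*(z^4 + 6*z^3 + 5*z^2 - 12*z) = z*(z + 1)*(z^3 + 6*z^2 + 5*z - 12) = z*(z - 1)*(z + 1)*(z^2 + 7*z + 12) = z*(z - 1)*(z + 1)*(z + 3)*(z + 4)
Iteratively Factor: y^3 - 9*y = (y - 3)*(y^2 + 3*y) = y*(y - 3)*(y + 3)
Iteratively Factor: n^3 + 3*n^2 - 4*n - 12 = (n + 3)*(n^2 - 4) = (n + 2)*(n + 3)*(n - 2)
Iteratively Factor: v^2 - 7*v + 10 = (v - 5)*(v - 2)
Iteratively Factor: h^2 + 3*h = (h + 3)*(h)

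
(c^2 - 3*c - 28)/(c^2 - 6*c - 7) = (c + 4)/(c + 1)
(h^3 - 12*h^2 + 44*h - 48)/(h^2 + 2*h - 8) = (h^2 - 10*h + 24)/(h + 4)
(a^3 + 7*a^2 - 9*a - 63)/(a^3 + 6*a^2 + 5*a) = (a^3 + 7*a^2 - 9*a - 63)/(a*(a^2 + 6*a + 5))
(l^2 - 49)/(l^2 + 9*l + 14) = (l - 7)/(l + 2)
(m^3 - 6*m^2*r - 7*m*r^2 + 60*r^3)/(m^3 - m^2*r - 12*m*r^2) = (m - 5*r)/m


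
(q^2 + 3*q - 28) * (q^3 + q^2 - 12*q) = q^5 + 4*q^4 - 37*q^3 - 64*q^2 + 336*q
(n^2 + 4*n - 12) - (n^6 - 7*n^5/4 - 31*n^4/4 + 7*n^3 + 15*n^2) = -n^6 + 7*n^5/4 + 31*n^4/4 - 7*n^3 - 14*n^2 + 4*n - 12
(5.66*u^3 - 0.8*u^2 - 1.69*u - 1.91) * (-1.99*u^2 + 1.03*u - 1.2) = -11.2634*u^5 + 7.4218*u^4 - 4.2529*u^3 + 3.0202*u^2 + 0.0607*u + 2.292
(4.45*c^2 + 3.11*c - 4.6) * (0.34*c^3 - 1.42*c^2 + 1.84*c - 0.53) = 1.513*c^5 - 5.2616*c^4 + 2.2078*c^3 + 9.8959*c^2 - 10.1123*c + 2.438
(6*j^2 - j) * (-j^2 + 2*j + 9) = -6*j^4 + 13*j^3 + 52*j^2 - 9*j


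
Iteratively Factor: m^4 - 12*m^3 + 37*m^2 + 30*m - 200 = (m - 4)*(m^3 - 8*m^2 + 5*m + 50) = (m - 5)*(m - 4)*(m^2 - 3*m - 10) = (m - 5)^2*(m - 4)*(m + 2)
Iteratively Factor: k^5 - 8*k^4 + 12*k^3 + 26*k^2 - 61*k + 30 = (k - 1)*(k^4 - 7*k^3 + 5*k^2 + 31*k - 30) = (k - 1)^2*(k^3 - 6*k^2 - k + 30) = (k - 5)*(k - 1)^2*(k^2 - k - 6) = (k - 5)*(k - 1)^2*(k + 2)*(k - 3)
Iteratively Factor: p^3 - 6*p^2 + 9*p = (p - 3)*(p^2 - 3*p) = p*(p - 3)*(p - 3)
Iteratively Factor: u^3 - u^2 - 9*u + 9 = (u - 1)*(u^2 - 9) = (u - 3)*(u - 1)*(u + 3)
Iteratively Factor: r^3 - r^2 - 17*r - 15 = (r + 1)*(r^2 - 2*r - 15) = (r + 1)*(r + 3)*(r - 5)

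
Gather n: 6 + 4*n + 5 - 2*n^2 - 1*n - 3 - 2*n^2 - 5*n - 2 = -4*n^2 - 2*n + 6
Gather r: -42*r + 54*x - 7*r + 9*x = -49*r + 63*x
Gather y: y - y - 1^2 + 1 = 0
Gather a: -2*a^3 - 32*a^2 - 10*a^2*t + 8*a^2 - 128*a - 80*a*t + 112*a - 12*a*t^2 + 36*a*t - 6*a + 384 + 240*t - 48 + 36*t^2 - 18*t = -2*a^3 + a^2*(-10*t - 24) + a*(-12*t^2 - 44*t - 22) + 36*t^2 + 222*t + 336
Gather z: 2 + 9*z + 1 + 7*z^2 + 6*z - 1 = 7*z^2 + 15*z + 2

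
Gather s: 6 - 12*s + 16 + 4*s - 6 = 16 - 8*s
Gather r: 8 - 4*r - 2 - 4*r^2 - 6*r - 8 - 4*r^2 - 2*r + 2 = -8*r^2 - 12*r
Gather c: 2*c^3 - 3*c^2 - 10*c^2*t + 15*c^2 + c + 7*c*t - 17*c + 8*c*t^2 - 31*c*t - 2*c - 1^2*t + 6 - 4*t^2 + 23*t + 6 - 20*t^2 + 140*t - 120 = 2*c^3 + c^2*(12 - 10*t) + c*(8*t^2 - 24*t - 18) - 24*t^2 + 162*t - 108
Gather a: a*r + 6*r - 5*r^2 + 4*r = a*r - 5*r^2 + 10*r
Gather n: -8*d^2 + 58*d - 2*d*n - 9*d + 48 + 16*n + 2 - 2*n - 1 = -8*d^2 + 49*d + n*(14 - 2*d) + 49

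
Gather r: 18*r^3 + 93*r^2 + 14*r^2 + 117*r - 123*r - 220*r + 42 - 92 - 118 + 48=18*r^3 + 107*r^2 - 226*r - 120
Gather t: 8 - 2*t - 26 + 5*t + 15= 3*t - 3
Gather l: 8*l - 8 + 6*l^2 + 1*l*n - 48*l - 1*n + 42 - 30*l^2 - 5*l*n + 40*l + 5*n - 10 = -24*l^2 - 4*l*n + 4*n + 24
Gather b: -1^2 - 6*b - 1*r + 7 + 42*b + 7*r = 36*b + 6*r + 6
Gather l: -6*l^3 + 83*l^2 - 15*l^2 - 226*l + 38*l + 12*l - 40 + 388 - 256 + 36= -6*l^3 + 68*l^2 - 176*l + 128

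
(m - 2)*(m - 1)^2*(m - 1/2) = m^4 - 9*m^3/2 + 7*m^2 - 9*m/2 + 1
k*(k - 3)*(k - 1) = k^3 - 4*k^2 + 3*k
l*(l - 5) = l^2 - 5*l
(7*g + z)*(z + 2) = 7*g*z + 14*g + z^2 + 2*z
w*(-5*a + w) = -5*a*w + w^2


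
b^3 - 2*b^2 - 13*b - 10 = (b - 5)*(b + 1)*(b + 2)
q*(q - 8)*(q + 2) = q^3 - 6*q^2 - 16*q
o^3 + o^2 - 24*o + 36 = (o - 3)*(o - 2)*(o + 6)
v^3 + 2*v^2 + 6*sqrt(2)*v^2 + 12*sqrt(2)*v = v*(v + 2)*(v + 6*sqrt(2))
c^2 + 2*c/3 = c*(c + 2/3)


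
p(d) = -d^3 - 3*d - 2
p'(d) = -3*d^2 - 3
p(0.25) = -2.77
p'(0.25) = -3.19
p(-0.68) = 0.35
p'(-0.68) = -4.39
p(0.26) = -2.80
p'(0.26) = -3.20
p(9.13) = -790.44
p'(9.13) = -253.07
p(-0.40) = -0.74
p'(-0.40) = -3.48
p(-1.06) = 2.37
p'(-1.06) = -6.37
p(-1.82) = 9.49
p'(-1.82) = -12.94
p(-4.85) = 126.63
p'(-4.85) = -73.57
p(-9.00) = 754.00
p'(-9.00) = -246.00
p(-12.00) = 1762.00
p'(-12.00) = -435.00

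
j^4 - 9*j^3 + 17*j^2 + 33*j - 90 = (j - 5)*(j - 3)^2*(j + 2)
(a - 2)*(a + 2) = a^2 - 4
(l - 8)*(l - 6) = l^2 - 14*l + 48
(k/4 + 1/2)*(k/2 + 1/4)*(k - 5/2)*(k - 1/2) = k^4/8 - k^3/16 - 21*k^2/32 + k/64 + 5/32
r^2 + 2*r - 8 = (r - 2)*(r + 4)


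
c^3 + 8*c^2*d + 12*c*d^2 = c*(c + 2*d)*(c + 6*d)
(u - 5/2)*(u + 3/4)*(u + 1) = u^3 - 3*u^2/4 - 29*u/8 - 15/8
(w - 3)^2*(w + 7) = w^3 + w^2 - 33*w + 63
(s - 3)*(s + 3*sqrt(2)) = s^2 - 3*s + 3*sqrt(2)*s - 9*sqrt(2)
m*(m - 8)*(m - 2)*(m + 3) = m^4 - 7*m^3 - 14*m^2 + 48*m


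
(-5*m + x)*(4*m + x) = -20*m^2 - m*x + x^2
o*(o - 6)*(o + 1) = o^3 - 5*o^2 - 6*o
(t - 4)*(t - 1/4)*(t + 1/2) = t^3 - 15*t^2/4 - 9*t/8 + 1/2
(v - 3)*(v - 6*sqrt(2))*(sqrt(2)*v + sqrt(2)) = sqrt(2)*v^3 - 12*v^2 - 2*sqrt(2)*v^2 - 3*sqrt(2)*v + 24*v + 36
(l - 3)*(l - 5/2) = l^2 - 11*l/2 + 15/2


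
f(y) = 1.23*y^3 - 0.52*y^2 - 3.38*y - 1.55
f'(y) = 3.69*y^2 - 1.04*y - 3.38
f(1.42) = -3.88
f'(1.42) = 2.58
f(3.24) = 23.88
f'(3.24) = 31.99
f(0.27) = -2.48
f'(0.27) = -3.39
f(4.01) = 55.85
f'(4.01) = 51.79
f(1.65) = -3.02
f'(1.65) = 4.95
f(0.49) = -3.19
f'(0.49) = -3.00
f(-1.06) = -0.02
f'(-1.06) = 1.87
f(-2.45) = -14.48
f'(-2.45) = 21.32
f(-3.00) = -29.30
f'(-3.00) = 32.95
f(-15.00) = -4219.10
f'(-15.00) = 842.47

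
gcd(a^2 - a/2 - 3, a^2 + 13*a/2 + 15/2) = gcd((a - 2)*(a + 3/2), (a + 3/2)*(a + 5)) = a + 3/2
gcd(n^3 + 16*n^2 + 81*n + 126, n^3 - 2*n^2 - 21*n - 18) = n + 3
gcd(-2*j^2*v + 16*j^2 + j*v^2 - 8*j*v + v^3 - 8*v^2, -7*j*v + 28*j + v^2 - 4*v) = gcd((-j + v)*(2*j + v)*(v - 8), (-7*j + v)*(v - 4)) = 1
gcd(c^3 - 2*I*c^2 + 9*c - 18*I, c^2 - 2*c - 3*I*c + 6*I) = c - 3*I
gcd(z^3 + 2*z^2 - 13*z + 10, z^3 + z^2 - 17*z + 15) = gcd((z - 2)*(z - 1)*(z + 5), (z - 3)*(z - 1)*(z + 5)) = z^2 + 4*z - 5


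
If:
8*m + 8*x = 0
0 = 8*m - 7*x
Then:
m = 0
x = 0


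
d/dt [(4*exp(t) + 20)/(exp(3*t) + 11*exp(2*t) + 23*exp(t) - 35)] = 8*(-exp(t) - 3)*exp(t)/(exp(4*t) + 12*exp(3*t) + 22*exp(2*t) - 84*exp(t) + 49)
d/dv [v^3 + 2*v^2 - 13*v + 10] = 3*v^2 + 4*v - 13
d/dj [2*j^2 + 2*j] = 4*j + 2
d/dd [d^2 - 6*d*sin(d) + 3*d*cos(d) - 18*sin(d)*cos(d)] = -3*d*sin(d) - 6*d*cos(d) + 2*d - 6*sin(d) + 3*cos(d) - 18*cos(2*d)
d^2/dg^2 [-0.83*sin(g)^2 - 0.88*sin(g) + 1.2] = 0.88*sin(g) - 1.66*cos(2*g)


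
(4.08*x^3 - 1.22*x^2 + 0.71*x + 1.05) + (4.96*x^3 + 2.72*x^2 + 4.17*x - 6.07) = 9.04*x^3 + 1.5*x^2 + 4.88*x - 5.02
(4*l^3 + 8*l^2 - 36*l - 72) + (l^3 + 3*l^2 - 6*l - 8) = 5*l^3 + 11*l^2 - 42*l - 80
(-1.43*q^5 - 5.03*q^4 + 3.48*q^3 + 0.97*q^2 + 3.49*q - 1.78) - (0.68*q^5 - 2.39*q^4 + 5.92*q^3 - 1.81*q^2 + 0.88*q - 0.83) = -2.11*q^5 - 2.64*q^4 - 2.44*q^3 + 2.78*q^2 + 2.61*q - 0.95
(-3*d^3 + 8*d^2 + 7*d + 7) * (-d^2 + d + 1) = 3*d^5 - 11*d^4 - 2*d^3 + 8*d^2 + 14*d + 7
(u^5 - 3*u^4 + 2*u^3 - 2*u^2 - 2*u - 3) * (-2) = -2*u^5 + 6*u^4 - 4*u^3 + 4*u^2 + 4*u + 6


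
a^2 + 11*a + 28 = (a + 4)*(a + 7)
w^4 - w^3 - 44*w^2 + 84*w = w*(w - 6)*(w - 2)*(w + 7)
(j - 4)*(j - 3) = j^2 - 7*j + 12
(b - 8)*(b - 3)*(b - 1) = b^3 - 12*b^2 + 35*b - 24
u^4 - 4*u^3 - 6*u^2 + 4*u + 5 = (u - 5)*(u - 1)*(u + 1)^2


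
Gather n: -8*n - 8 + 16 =8 - 8*n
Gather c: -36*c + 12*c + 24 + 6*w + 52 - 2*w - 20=-24*c + 4*w + 56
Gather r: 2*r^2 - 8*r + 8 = 2*r^2 - 8*r + 8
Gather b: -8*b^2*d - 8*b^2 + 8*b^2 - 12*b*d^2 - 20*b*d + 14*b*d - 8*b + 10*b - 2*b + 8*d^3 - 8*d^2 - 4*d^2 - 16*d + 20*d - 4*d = -8*b^2*d + b*(-12*d^2 - 6*d) + 8*d^3 - 12*d^2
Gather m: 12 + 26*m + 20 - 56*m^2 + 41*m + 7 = -56*m^2 + 67*m + 39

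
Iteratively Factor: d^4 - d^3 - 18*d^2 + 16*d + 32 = (d + 4)*(d^3 - 5*d^2 + 2*d + 8) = (d - 2)*(d + 4)*(d^2 - 3*d - 4) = (d - 2)*(d + 1)*(d + 4)*(d - 4)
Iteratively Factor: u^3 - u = (u - 1)*(u^2 + u) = (u - 1)*(u + 1)*(u)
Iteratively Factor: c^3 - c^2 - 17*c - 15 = (c + 1)*(c^2 - 2*c - 15) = (c + 1)*(c + 3)*(c - 5)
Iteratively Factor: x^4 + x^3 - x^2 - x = (x)*(x^3 + x^2 - x - 1) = x*(x + 1)*(x^2 - 1) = x*(x + 1)^2*(x - 1)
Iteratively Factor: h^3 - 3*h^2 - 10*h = (h - 5)*(h^2 + 2*h) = h*(h - 5)*(h + 2)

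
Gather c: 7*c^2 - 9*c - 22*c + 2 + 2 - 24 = 7*c^2 - 31*c - 20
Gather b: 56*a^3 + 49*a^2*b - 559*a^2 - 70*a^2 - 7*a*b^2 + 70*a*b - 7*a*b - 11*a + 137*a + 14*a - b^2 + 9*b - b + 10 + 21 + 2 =56*a^3 - 629*a^2 + 140*a + b^2*(-7*a - 1) + b*(49*a^2 + 63*a + 8) + 33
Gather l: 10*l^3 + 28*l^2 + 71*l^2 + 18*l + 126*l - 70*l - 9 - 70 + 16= 10*l^3 + 99*l^2 + 74*l - 63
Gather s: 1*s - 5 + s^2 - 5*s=s^2 - 4*s - 5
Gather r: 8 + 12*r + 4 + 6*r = 18*r + 12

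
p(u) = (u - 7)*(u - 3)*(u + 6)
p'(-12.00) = 489.00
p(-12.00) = -1710.00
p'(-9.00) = 276.00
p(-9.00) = -576.00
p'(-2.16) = -7.72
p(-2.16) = 181.50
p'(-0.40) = -35.32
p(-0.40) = 140.90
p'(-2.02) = -10.60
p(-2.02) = 180.22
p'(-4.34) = 52.23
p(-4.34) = 138.17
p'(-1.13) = -26.13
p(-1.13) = 163.52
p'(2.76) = -38.23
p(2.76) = 8.91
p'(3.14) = -34.54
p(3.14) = -4.94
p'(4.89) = -6.38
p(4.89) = -43.43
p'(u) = (u - 7)*(u - 3) + (u - 7)*(u + 6) + (u - 3)*(u + 6)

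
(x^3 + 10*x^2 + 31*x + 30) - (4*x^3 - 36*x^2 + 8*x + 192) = -3*x^3 + 46*x^2 + 23*x - 162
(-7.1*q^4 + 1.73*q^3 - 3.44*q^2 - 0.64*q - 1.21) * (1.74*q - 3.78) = -12.354*q^5 + 29.8482*q^4 - 12.525*q^3 + 11.8896*q^2 + 0.3138*q + 4.5738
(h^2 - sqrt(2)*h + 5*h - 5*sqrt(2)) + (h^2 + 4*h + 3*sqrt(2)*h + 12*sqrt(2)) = 2*h^2 + 2*sqrt(2)*h + 9*h + 7*sqrt(2)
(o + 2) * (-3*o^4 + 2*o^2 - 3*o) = -3*o^5 - 6*o^4 + 2*o^3 + o^2 - 6*o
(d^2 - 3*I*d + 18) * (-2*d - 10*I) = -2*d^3 - 4*I*d^2 - 66*d - 180*I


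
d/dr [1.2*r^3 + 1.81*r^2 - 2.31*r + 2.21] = 3.6*r^2 + 3.62*r - 2.31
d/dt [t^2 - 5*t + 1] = 2*t - 5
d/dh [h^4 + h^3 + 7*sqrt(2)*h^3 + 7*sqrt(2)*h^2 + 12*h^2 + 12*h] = 4*h^3 + 3*h^2 + 21*sqrt(2)*h^2 + 14*sqrt(2)*h + 24*h + 12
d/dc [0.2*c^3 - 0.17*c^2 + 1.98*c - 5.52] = 0.6*c^2 - 0.34*c + 1.98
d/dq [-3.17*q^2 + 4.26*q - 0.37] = 4.26 - 6.34*q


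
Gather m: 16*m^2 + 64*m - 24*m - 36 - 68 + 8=16*m^2 + 40*m - 96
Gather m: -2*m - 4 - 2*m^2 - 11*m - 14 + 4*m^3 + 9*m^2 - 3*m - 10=4*m^3 + 7*m^2 - 16*m - 28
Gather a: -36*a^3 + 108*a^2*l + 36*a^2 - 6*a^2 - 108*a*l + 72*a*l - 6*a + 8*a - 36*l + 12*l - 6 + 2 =-36*a^3 + a^2*(108*l + 30) + a*(2 - 36*l) - 24*l - 4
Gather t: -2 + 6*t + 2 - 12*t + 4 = 4 - 6*t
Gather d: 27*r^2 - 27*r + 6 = 27*r^2 - 27*r + 6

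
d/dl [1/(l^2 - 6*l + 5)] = 2*(3 - l)/(l^2 - 6*l + 5)^2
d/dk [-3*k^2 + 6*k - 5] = 6 - 6*k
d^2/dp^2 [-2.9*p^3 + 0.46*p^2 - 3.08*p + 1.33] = 0.92 - 17.4*p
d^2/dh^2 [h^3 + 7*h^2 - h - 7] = 6*h + 14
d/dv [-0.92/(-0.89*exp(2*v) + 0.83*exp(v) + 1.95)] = (0.7636 - 1.6376*exp(v))*exp(v)/(-0.89*exp(2*v) + 0.83*exp(v) + 1.95)^2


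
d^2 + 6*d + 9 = (d + 3)^2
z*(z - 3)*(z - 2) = z^3 - 5*z^2 + 6*z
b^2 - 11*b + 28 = (b - 7)*(b - 4)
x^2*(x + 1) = x^3 + x^2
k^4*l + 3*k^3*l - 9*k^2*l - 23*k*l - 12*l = (k - 3)*(k + 1)*(k + 4)*(k*l + l)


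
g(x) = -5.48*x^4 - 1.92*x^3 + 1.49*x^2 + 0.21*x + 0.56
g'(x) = -21.92*x^3 - 5.76*x^2 + 2.98*x + 0.21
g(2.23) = -148.37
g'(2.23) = -264.87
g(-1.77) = -38.28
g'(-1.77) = 98.44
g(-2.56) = -193.36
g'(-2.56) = 322.59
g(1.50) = -30.00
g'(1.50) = -82.26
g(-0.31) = 0.64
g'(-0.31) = -0.61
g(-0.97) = -1.34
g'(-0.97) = 11.91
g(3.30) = -701.40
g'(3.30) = -840.42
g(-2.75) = -262.23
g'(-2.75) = 404.32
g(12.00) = -116733.40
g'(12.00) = -38671.23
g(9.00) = -37230.82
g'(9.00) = -16419.21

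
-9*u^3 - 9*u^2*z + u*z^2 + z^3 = (-3*u + z)*(u + z)*(3*u + z)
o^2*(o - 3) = o^3 - 3*o^2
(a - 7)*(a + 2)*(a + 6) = a^3 + a^2 - 44*a - 84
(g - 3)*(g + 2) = g^2 - g - 6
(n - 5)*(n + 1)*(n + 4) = n^3 - 21*n - 20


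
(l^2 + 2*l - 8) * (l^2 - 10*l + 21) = l^4 - 8*l^3 - 7*l^2 + 122*l - 168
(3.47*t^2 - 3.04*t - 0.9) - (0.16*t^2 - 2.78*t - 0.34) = 3.31*t^2 - 0.26*t - 0.56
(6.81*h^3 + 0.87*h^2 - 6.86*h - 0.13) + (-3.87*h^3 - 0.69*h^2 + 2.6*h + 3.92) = 2.94*h^3 + 0.18*h^2 - 4.26*h + 3.79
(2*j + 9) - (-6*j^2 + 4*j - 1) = 6*j^2 - 2*j + 10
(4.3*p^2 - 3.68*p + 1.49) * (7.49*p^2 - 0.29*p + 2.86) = 32.207*p^4 - 28.8102*p^3 + 24.5253*p^2 - 10.9569*p + 4.2614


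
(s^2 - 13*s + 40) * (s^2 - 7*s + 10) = s^4 - 20*s^3 + 141*s^2 - 410*s + 400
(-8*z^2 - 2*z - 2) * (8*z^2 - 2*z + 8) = -64*z^4 - 76*z^2 - 12*z - 16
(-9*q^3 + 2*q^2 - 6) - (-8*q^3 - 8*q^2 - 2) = -q^3 + 10*q^2 - 4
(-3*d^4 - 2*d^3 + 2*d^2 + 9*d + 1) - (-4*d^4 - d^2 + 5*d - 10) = d^4 - 2*d^3 + 3*d^2 + 4*d + 11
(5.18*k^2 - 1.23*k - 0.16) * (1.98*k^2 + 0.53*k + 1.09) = 10.2564*k^4 + 0.31*k^3 + 4.6775*k^2 - 1.4255*k - 0.1744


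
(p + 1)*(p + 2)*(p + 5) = p^3 + 8*p^2 + 17*p + 10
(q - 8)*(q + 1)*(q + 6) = q^3 - q^2 - 50*q - 48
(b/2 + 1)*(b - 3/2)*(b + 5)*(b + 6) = b^4/2 + 23*b^3/4 + 65*b^2/4 - 9*b - 45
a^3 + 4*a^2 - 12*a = a*(a - 2)*(a + 6)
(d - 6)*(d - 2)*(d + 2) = d^3 - 6*d^2 - 4*d + 24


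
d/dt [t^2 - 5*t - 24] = 2*t - 5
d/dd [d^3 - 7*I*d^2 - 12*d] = 3*d^2 - 14*I*d - 12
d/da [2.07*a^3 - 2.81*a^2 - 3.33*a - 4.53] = 6.21*a^2 - 5.62*a - 3.33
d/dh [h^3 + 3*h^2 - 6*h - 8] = 3*h^2 + 6*h - 6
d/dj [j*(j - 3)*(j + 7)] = 3*j^2 + 8*j - 21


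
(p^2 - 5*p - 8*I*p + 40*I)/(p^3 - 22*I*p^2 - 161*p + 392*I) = (p - 5)/(p^2 - 14*I*p - 49)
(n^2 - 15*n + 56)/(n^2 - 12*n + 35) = (n - 8)/(n - 5)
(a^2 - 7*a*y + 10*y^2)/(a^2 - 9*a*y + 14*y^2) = (-a + 5*y)/(-a + 7*y)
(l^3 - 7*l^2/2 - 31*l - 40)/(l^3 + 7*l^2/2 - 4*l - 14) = (2*l^2 - 11*l - 40)/(2*l^2 + 3*l - 14)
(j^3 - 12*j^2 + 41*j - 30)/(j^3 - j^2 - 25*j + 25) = (j - 6)/(j + 5)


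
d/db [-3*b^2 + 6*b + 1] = 6 - 6*b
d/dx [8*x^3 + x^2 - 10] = 2*x*(12*x + 1)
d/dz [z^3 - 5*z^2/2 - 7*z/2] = 3*z^2 - 5*z - 7/2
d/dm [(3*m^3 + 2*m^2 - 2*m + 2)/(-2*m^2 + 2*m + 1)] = 3*(-2*m^4 + 4*m^3 + 3*m^2 + 4*m - 2)/(4*m^4 - 8*m^3 + 4*m + 1)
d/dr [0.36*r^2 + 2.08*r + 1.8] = 0.72*r + 2.08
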